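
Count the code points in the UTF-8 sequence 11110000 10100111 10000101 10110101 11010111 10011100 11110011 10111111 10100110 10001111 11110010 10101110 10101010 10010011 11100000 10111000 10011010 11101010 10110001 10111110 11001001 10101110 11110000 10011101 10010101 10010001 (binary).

8

Byte at offset 0: 0xF0 = 11110000 → 4-byte char (#1). Advance 4.
Byte at offset 4: 0xD7 = 11010111 → 2-byte char (#2). Advance 2.
Byte at offset 6: 0xF3 = 11110011 → 4-byte char (#3). Advance 4.
Byte at offset 10: 0xF2 = 11110010 → 4-byte char (#4). Advance 4.
Byte at offset 14: 0xE0 = 11100000 → 3-byte char (#5). Advance 3.
Byte at offset 17: 0xEA = 11101010 → 3-byte char (#6). Advance 3.
Byte at offset 20: 0xC9 = 11001001 → 2-byte char (#7). Advance 2.
Byte at offset 22: 0xF0 = 11110000 → 4-byte char (#8). Advance 4.
Reached end at offset 26 after 8 code points.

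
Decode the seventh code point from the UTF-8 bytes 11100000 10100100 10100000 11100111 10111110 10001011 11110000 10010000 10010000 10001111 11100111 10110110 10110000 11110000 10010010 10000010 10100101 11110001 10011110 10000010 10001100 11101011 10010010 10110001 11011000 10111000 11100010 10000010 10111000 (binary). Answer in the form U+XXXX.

U+B4B1

Offset 0: leading byte 0xE0 = 11100000 → 3-byte char #1 = E0 A4 A0.
Offset 3: leading byte 0xE7 = 11100111 → 3-byte char #2 = E7 BE 8B.
Offset 6: leading byte 0xF0 = 11110000 → 4-byte char #3 = F0 90 90 8F.
Offset 10: leading byte 0xE7 = 11100111 → 3-byte char #4 = E7 B6 B0.
Offset 13: leading byte 0xF0 = 11110000 → 4-byte char #5 = F0 92 82 A5.
Offset 17: leading byte 0xF1 = 11110001 → 4-byte char #6 = F1 9E 82 8C.
Offset 21: leading byte 0xEB = 11101011 → 3-byte char #7 = EB 92 B1.
Leading byte 0xEB = 11101011 matches 1110xxxx → 3-byte sequence.
Byte 1: 0xEB = 11101011, payload 1011 (4 bits).
Byte 2: 0x92 = 10010010 (10xxxxxx ✓), payload 010010.
Byte 3: 0xB1 = 10110001 (10xxxxxx ✓), payload 110001.
Concatenate: 1011010010110001 = 0xB4B1 (16 bits → U+B4B1).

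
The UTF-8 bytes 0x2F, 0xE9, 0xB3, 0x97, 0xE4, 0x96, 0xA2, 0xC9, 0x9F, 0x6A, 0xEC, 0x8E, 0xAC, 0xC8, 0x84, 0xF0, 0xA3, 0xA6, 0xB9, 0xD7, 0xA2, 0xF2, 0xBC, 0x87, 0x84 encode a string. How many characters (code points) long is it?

10

Byte at offset 0: 0x2F = 00101111 → 1-byte char (#1). Advance 1.
Byte at offset 1: 0xE9 = 11101001 → 3-byte char (#2). Advance 3.
Byte at offset 4: 0xE4 = 11100100 → 3-byte char (#3). Advance 3.
Byte at offset 7: 0xC9 = 11001001 → 2-byte char (#4). Advance 2.
Byte at offset 9: 0x6A = 01101010 → 1-byte char (#5). Advance 1.
Byte at offset 10: 0xEC = 11101100 → 3-byte char (#6). Advance 3.
Byte at offset 13: 0xC8 = 11001000 → 2-byte char (#7). Advance 2.
Byte at offset 15: 0xF0 = 11110000 → 4-byte char (#8). Advance 4.
Byte at offset 19: 0xD7 = 11010111 → 2-byte char (#9). Advance 2.
Byte at offset 21: 0xF2 = 11110010 → 4-byte char (#10). Advance 4.
Reached end at offset 25 after 10 code points.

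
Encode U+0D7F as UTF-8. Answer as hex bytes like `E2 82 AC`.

U+0D7F = 0xD7F = 3455 decimal. In range U+0800–U+FFFF → 3-byte form: 1110xxxx 10xxxxxx 10xxxxxx.
Binary (16 bits): 0000110101111111.
Split 4+6+6: 0000 | 110101 | 111111.
Byte 1: 11100000 = 0xE0.
Byte 2: 10110101 = 0xB5.
Byte 3: 10111111 = 0xBF.

E0 B5 BF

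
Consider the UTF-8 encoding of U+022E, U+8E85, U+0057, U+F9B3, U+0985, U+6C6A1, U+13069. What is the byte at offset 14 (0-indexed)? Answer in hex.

0x9A

U+022E → 2-byte form C8 AE at offsets 0–1.
U+8E85 → 3-byte form E8 BA 85 at offsets 2–4.
U+0057 → 1-byte form 57 at offsets 5–5.
U+F9B3 → 3-byte form EF A6 B3 at offsets 6–8.
U+0985 → 3-byte form E0 A6 85 at offsets 9–11.
U+6C6A1 → 4-byte form F1 AC 9A A1 at offsets 12–15.
Offset 14 falls in char 6's range; it's byte 3 of F1 AC 9A A1 = 0x9A.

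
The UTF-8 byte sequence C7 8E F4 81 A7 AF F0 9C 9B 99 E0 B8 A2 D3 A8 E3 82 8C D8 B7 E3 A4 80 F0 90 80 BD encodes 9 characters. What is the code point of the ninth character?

U+1003D

Offset 0: leading byte 0xC7 = 11000111 → 2-byte char #1 = C7 8E.
Offset 2: leading byte 0xF4 = 11110100 → 4-byte char #2 = F4 81 A7 AF.
Offset 6: leading byte 0xF0 = 11110000 → 4-byte char #3 = F0 9C 9B 99.
Offset 10: leading byte 0xE0 = 11100000 → 3-byte char #4 = E0 B8 A2.
Offset 13: leading byte 0xD3 = 11010011 → 2-byte char #5 = D3 A8.
Offset 15: leading byte 0xE3 = 11100011 → 3-byte char #6 = E3 82 8C.
Offset 18: leading byte 0xD8 = 11011000 → 2-byte char #7 = D8 B7.
Offset 20: leading byte 0xE3 = 11100011 → 3-byte char #8 = E3 A4 80.
Offset 23: leading byte 0xF0 = 11110000 → 4-byte char #9 = F0 90 80 BD.
Leading byte 0xF0 = 11110000 matches 11110xxx → 4-byte sequence.
Byte 1: 0xF0 = 11110000, payload 000 (3 bits).
Byte 2: 0x90 = 10010000 (10xxxxxx ✓), payload 010000.
Byte 3: 0x80 = 10000000 (10xxxxxx ✓), payload 000000.
Byte 4: 0xBD = 10111101 (10xxxxxx ✓), payload 111101.
Concatenate: 000010000000000111101 = 0x1003D (21 bits → U+1003D).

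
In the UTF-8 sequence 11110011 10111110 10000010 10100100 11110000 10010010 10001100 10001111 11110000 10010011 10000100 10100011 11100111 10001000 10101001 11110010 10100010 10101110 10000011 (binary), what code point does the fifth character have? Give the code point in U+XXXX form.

U+A2B83

Offset 0: leading byte 0xF3 = 11110011 → 4-byte char #1 = F3 BE 82 A4.
Offset 4: leading byte 0xF0 = 11110000 → 4-byte char #2 = F0 92 8C 8F.
Offset 8: leading byte 0xF0 = 11110000 → 4-byte char #3 = F0 93 84 A3.
Offset 12: leading byte 0xE7 = 11100111 → 3-byte char #4 = E7 88 A9.
Offset 15: leading byte 0xF2 = 11110010 → 4-byte char #5 = F2 A2 AE 83.
Leading byte 0xF2 = 11110010 matches 11110xxx → 4-byte sequence.
Byte 1: 0xF2 = 11110010, payload 010 (3 bits).
Byte 2: 0xA2 = 10100010 (10xxxxxx ✓), payload 100010.
Byte 3: 0xAE = 10101110 (10xxxxxx ✓), payload 101110.
Byte 4: 0x83 = 10000011 (10xxxxxx ✓), payload 000011.
Concatenate: 010100010101110000011 = 0xA2B83 (21 bits → U+A2B83).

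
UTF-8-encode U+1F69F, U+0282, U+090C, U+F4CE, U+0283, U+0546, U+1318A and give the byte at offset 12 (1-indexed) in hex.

0x8E

1-indexed offset 12 is 0-indexed offset 11.
U+1F69F → 4-byte form F0 9F 9A 9F at offsets 0–3.
U+0282 → 2-byte form CA 82 at offsets 4–5.
U+090C → 3-byte form E0 A4 8C at offsets 6–8.
U+F4CE → 3-byte form EF 93 8E at offsets 9–11.
Offset 11 falls in char 4's range; it's byte 3 of EF 93 8E = 0x8E.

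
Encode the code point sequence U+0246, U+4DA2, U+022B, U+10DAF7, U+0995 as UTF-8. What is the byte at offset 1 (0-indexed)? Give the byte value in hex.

0x86

U+0246 → 2-byte form C9 86 at offsets 0–1.
Offset 1 falls in char 1's range; it's byte 2 of C9 86 = 0x86.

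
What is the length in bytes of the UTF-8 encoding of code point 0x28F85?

4

U+28F85 = 0x28F85. UTF-8 uses 1 byte below 0x80, 2 below 0x800, 3 below 0x10000, 4 up to 0x10FFFF. 0x28F85 is in U+10000–U+10FFFF → 4 bytes.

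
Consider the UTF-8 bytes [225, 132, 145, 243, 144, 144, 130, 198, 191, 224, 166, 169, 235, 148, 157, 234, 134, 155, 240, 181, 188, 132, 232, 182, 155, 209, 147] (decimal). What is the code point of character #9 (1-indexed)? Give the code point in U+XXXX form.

Offset 0: leading byte 0xE1 = 11100001 → 3-byte char #1 = E1 84 91.
Offset 3: leading byte 0xF3 = 11110011 → 4-byte char #2 = F3 90 90 82.
Offset 7: leading byte 0xC6 = 11000110 → 2-byte char #3 = C6 BF.
Offset 9: leading byte 0xE0 = 11100000 → 3-byte char #4 = E0 A6 A9.
Offset 12: leading byte 0xEB = 11101011 → 3-byte char #5 = EB 94 9D.
Offset 15: leading byte 0xEA = 11101010 → 3-byte char #6 = EA 86 9B.
Offset 18: leading byte 0xF0 = 11110000 → 4-byte char #7 = F0 B5 BC 84.
Offset 22: leading byte 0xE8 = 11101000 → 3-byte char #8 = E8 B6 9B.
Offset 25: leading byte 0xD1 = 11010001 → 2-byte char #9 = D1 93.
Leading byte 0xD1 = 11010001 matches 110xxxxx → 2-byte sequence.
Byte 1: 0xD1 = 11010001, payload 10001 (5 bits).
Byte 2: 0x93 = 10010011 (10xxxxxx ✓), payload 010011.
Concatenate: 10001010011 = 0x453 (11 bits → U+0453).

U+0453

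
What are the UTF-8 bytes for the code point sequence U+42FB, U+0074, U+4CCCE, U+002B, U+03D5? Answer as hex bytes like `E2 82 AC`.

U+42FB: 3-byte form → E4 8B BB.
U+0074: 1-byte form → 74.
U+4CCCE: 4-byte form → F1 8C B3 8E.
U+002B: 1-byte form → 2B.
U+03D5: 2-byte form → CF 95.
Concatenated (11 bytes): E4 8B BB 74 F1 8C B3 8E 2B CF 95.

E4 8B BB 74 F1 8C B3 8E 2B CF 95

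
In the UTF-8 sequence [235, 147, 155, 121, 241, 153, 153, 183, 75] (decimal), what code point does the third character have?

Offset 0: leading byte 0xEB = 11101011 → 3-byte char #1 = EB 93 9B.
Offset 3: leading byte 0x79 = 01111001 → 1-byte char #2 = 79.
Offset 4: leading byte 0xF1 = 11110001 → 4-byte char #3 = F1 99 99 B7.
Leading byte 0xF1 = 11110001 matches 11110xxx → 4-byte sequence.
Byte 1: 0xF1 = 11110001, payload 001 (3 bits).
Byte 2: 0x99 = 10011001 (10xxxxxx ✓), payload 011001.
Byte 3: 0x99 = 10011001 (10xxxxxx ✓), payload 011001.
Byte 4: 0xB7 = 10110111 (10xxxxxx ✓), payload 110111.
Concatenate: 001011001011001110111 = 0x59677 (21 bits → U+59677).

U+59677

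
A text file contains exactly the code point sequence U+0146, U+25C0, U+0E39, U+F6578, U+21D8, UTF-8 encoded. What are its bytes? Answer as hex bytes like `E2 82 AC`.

C5 86 E2 97 80 E0 B8 B9 F3 B6 95 B8 E2 87 98

U+0146: 2-byte form → C5 86.
U+25C0: 3-byte form → E2 97 80.
U+0E39: 3-byte form → E0 B8 B9.
U+F6578: 4-byte form → F3 B6 95 B8.
U+21D8: 3-byte form → E2 87 98.
Concatenated (15 bytes): C5 86 E2 97 80 E0 B8 B9 F3 B6 95 B8 E2 87 98.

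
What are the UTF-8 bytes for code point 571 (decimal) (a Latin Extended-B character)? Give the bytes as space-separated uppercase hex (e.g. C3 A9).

C8 BB

U+023B = 0x23B = 571 decimal. In range U+0080–U+07FF → 2-byte form: 110xxxxx 10xxxxxx.
Binary (11 bits): 01000111011.
Split 5+6: 01000 | 111011.
Byte 1: 11001000 = 0xC8.
Byte 2: 10111011 = 0xBB.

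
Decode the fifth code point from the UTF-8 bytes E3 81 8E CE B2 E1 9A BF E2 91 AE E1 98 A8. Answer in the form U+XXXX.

Offset 0: leading byte 0xE3 = 11100011 → 3-byte char #1 = E3 81 8E.
Offset 3: leading byte 0xCE = 11001110 → 2-byte char #2 = CE B2.
Offset 5: leading byte 0xE1 = 11100001 → 3-byte char #3 = E1 9A BF.
Offset 8: leading byte 0xE2 = 11100010 → 3-byte char #4 = E2 91 AE.
Offset 11: leading byte 0xE1 = 11100001 → 3-byte char #5 = E1 98 A8.
Leading byte 0xE1 = 11100001 matches 1110xxxx → 3-byte sequence.
Byte 1: 0xE1 = 11100001, payload 0001 (4 bits).
Byte 2: 0x98 = 10011000 (10xxxxxx ✓), payload 011000.
Byte 3: 0xA8 = 10101000 (10xxxxxx ✓), payload 101000.
Concatenate: 0001011000101000 = 0x1628 (16 bits → U+1628).

U+1628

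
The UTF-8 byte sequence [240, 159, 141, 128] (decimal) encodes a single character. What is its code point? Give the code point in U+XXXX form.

U+1F340

Leading byte 0xF0 = 11110000 matches 11110xxx → 4-byte sequence.
Byte 1: 0xF0 = 11110000, payload 000 (3 bits).
Byte 2: 0x9F = 10011111 (10xxxxxx ✓), payload 011111.
Byte 3: 0x8D = 10001101 (10xxxxxx ✓), payload 001101.
Byte 4: 0x80 = 10000000 (10xxxxxx ✓), payload 000000.
Concatenate: 000011111001101000000 = 0x1F340 (21 bits → U+1F340).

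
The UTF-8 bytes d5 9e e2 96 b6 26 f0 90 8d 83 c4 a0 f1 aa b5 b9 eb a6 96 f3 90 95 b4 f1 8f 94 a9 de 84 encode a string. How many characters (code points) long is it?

10

Byte at offset 0: 0xD5 = 11010101 → 2-byte char (#1). Advance 2.
Byte at offset 2: 0xE2 = 11100010 → 3-byte char (#2). Advance 3.
Byte at offset 5: 0x26 = 00100110 → 1-byte char (#3). Advance 1.
Byte at offset 6: 0xF0 = 11110000 → 4-byte char (#4). Advance 4.
Byte at offset 10: 0xC4 = 11000100 → 2-byte char (#5). Advance 2.
Byte at offset 12: 0xF1 = 11110001 → 4-byte char (#6). Advance 4.
Byte at offset 16: 0xEB = 11101011 → 3-byte char (#7). Advance 3.
Byte at offset 19: 0xF3 = 11110011 → 4-byte char (#8). Advance 4.
Byte at offset 23: 0xF1 = 11110001 → 4-byte char (#9). Advance 4.
Byte at offset 27: 0xDE = 11011110 → 2-byte char (#10). Advance 2.
Reached end at offset 29 after 10 code points.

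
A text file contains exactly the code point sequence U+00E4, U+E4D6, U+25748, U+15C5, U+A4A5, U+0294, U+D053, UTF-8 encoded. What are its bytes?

C3 A4 EE 93 96 F0 A5 9D 88 E1 97 85 EA 92 A5 CA 94 ED 81 93

U+00E4: 2-byte form → C3 A4.
U+E4D6: 3-byte form → EE 93 96.
U+25748: 4-byte form → F0 A5 9D 88.
U+15C5: 3-byte form → E1 97 85.
U+A4A5: 3-byte form → EA 92 A5.
U+0294: 2-byte form → CA 94.
U+D053: 3-byte form → ED 81 93.
Concatenated (20 bytes): C3 A4 EE 93 96 F0 A5 9D 88 E1 97 85 EA 92 A5 CA 94 ED 81 93.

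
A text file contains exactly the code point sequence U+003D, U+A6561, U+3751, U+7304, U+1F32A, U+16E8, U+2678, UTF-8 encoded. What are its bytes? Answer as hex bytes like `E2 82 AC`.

U+003D: 1-byte form → 3D.
U+A6561: 4-byte form → F2 A6 95 A1.
U+3751: 3-byte form → E3 9D 91.
U+7304: 3-byte form → E7 8C 84.
U+1F32A: 4-byte form → F0 9F 8C AA.
U+16E8: 3-byte form → E1 9B A8.
U+2678: 3-byte form → E2 99 B8.
Concatenated (21 bytes): 3D F2 A6 95 A1 E3 9D 91 E7 8C 84 F0 9F 8C AA E1 9B A8 E2 99 B8.

3D F2 A6 95 A1 E3 9D 91 E7 8C 84 F0 9F 8C AA E1 9B A8 E2 99 B8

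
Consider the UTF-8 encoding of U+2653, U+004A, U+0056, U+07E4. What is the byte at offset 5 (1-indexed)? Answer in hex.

0x56

1-indexed offset 5 is 0-indexed offset 4.
U+2653 → 3-byte form E2 99 93 at offsets 0–2.
U+004A → 1-byte form 4A at offsets 3–3.
U+0056 → 1-byte form 56 at offsets 4–4.
Offset 4 falls in char 3's range; it's byte 1 of 56 = 0x56.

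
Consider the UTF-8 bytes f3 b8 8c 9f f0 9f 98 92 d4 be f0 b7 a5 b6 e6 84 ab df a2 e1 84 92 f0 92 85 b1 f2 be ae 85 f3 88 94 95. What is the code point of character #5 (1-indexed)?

Offset 0: leading byte 0xF3 = 11110011 → 4-byte char #1 = F3 B8 8C 9F.
Offset 4: leading byte 0xF0 = 11110000 → 4-byte char #2 = F0 9F 98 92.
Offset 8: leading byte 0xD4 = 11010100 → 2-byte char #3 = D4 BE.
Offset 10: leading byte 0xF0 = 11110000 → 4-byte char #4 = F0 B7 A5 B6.
Offset 14: leading byte 0xE6 = 11100110 → 3-byte char #5 = E6 84 AB.
Leading byte 0xE6 = 11100110 matches 1110xxxx → 3-byte sequence.
Byte 1: 0xE6 = 11100110, payload 0110 (4 bits).
Byte 2: 0x84 = 10000100 (10xxxxxx ✓), payload 000100.
Byte 3: 0xAB = 10101011 (10xxxxxx ✓), payload 101011.
Concatenate: 0110000100101011 = 0x612B (16 bits → U+612B).

U+612B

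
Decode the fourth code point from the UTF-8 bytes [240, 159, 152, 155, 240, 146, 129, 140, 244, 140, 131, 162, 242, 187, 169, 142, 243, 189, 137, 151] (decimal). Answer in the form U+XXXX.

Offset 0: leading byte 0xF0 = 11110000 → 4-byte char #1 = F0 9F 98 9B.
Offset 4: leading byte 0xF0 = 11110000 → 4-byte char #2 = F0 92 81 8C.
Offset 8: leading byte 0xF4 = 11110100 → 4-byte char #3 = F4 8C 83 A2.
Offset 12: leading byte 0xF2 = 11110010 → 4-byte char #4 = F2 BB A9 8E.
Leading byte 0xF2 = 11110010 matches 11110xxx → 4-byte sequence.
Byte 1: 0xF2 = 11110010, payload 010 (3 bits).
Byte 2: 0xBB = 10111011 (10xxxxxx ✓), payload 111011.
Byte 3: 0xA9 = 10101001 (10xxxxxx ✓), payload 101001.
Byte 4: 0x8E = 10001110 (10xxxxxx ✓), payload 001110.
Concatenate: 010111011101001001110 = 0xBBA4E (21 bits → U+BBA4E).

U+BBA4E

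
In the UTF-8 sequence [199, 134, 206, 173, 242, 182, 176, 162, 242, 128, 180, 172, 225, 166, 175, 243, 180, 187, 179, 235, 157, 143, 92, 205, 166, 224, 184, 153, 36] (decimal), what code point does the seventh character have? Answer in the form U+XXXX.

Offset 0: leading byte 0xC7 = 11000111 → 2-byte char #1 = C7 86.
Offset 2: leading byte 0xCE = 11001110 → 2-byte char #2 = CE AD.
Offset 4: leading byte 0xF2 = 11110010 → 4-byte char #3 = F2 B6 B0 A2.
Offset 8: leading byte 0xF2 = 11110010 → 4-byte char #4 = F2 80 B4 AC.
Offset 12: leading byte 0xE1 = 11100001 → 3-byte char #5 = E1 A6 AF.
Offset 15: leading byte 0xF3 = 11110011 → 4-byte char #6 = F3 B4 BB B3.
Offset 19: leading byte 0xEB = 11101011 → 3-byte char #7 = EB 9D 8F.
Leading byte 0xEB = 11101011 matches 1110xxxx → 3-byte sequence.
Byte 1: 0xEB = 11101011, payload 1011 (4 bits).
Byte 2: 0x9D = 10011101 (10xxxxxx ✓), payload 011101.
Byte 3: 0x8F = 10001111 (10xxxxxx ✓), payload 001111.
Concatenate: 1011011101001111 = 0xB74F (16 bits → U+B74F).

U+B74F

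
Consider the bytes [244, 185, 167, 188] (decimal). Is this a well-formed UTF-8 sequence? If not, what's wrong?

invalid (encodes a value above U+10FFFF)

Leading byte 0xF4 = 11110100 → 4-byte form.
Payload = 0x1399FC, which exceeds U+10FFFF, the maximum Unicode code point. (Leading bytes F5–FF, or F4 followed by ≥ 0x90, are invalid.)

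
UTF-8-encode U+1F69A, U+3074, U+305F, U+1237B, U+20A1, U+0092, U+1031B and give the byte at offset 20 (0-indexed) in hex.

0x90

U+1F69A → 4-byte form F0 9F 9A 9A at offsets 0–3.
U+3074 → 3-byte form E3 81 B4 at offsets 4–6.
U+305F → 3-byte form E3 81 9F at offsets 7–9.
U+1237B → 4-byte form F0 92 8D BB at offsets 10–13.
U+20A1 → 3-byte form E2 82 A1 at offsets 14–16.
U+0092 → 2-byte form C2 92 at offsets 17–18.
U+1031B → 4-byte form F0 90 8C 9B at offsets 19–22.
Offset 20 falls in char 7's range; it's byte 2 of F0 90 8C 9B = 0x90.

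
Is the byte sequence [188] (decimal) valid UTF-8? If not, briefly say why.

invalid (continuation byte with no leading byte)

Byte 0xBC = 10111100 has the form 10xxxxxx — a continuation byte — but there is no preceding leading byte.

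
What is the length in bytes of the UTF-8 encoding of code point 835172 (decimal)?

U+CBE64 = 0xCBE64. UTF-8 uses 1 byte below 0x80, 2 below 0x800, 3 below 0x10000, 4 up to 0x10FFFF. 0xCBE64 is in U+10000–U+10FFFF → 4 bytes.

4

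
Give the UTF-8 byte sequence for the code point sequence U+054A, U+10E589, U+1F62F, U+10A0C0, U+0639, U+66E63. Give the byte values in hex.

U+054A: 2-byte form → D5 8A.
U+10E589: 4-byte form → F4 8E 96 89.
U+1F62F: 4-byte form → F0 9F 98 AF.
U+10A0C0: 4-byte form → F4 8A 83 80.
U+0639: 2-byte form → D8 B9.
U+66E63: 4-byte form → F1 A6 B9 A3.
Concatenated (20 bytes): D5 8A F4 8E 96 89 F0 9F 98 AF F4 8A 83 80 D8 B9 F1 A6 B9 A3.

D5 8A F4 8E 96 89 F0 9F 98 AF F4 8A 83 80 D8 B9 F1 A6 B9 A3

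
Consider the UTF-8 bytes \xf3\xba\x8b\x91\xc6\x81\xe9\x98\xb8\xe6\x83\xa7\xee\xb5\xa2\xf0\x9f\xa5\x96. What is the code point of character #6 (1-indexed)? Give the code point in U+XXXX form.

U+1F956

Offset 0: leading byte 0xF3 = 11110011 → 4-byte char #1 = F3 BA 8B 91.
Offset 4: leading byte 0xC6 = 11000110 → 2-byte char #2 = C6 81.
Offset 6: leading byte 0xE9 = 11101001 → 3-byte char #3 = E9 98 B8.
Offset 9: leading byte 0xE6 = 11100110 → 3-byte char #4 = E6 83 A7.
Offset 12: leading byte 0xEE = 11101110 → 3-byte char #5 = EE B5 A2.
Offset 15: leading byte 0xF0 = 11110000 → 4-byte char #6 = F0 9F A5 96.
Leading byte 0xF0 = 11110000 matches 11110xxx → 4-byte sequence.
Byte 1: 0xF0 = 11110000, payload 000 (3 bits).
Byte 2: 0x9F = 10011111 (10xxxxxx ✓), payload 011111.
Byte 3: 0xA5 = 10100101 (10xxxxxx ✓), payload 100101.
Byte 4: 0x96 = 10010110 (10xxxxxx ✓), payload 010110.
Concatenate: 000011111100101010110 = 0x1F956 (21 bits → U+1F956).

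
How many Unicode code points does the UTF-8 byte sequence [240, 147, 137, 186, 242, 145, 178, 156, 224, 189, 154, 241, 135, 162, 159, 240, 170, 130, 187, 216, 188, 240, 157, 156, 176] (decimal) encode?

7

Byte at offset 0: 0xF0 = 11110000 → 4-byte char (#1). Advance 4.
Byte at offset 4: 0xF2 = 11110010 → 4-byte char (#2). Advance 4.
Byte at offset 8: 0xE0 = 11100000 → 3-byte char (#3). Advance 3.
Byte at offset 11: 0xF1 = 11110001 → 4-byte char (#4). Advance 4.
Byte at offset 15: 0xF0 = 11110000 → 4-byte char (#5). Advance 4.
Byte at offset 19: 0xD8 = 11011000 → 2-byte char (#6). Advance 2.
Byte at offset 21: 0xF0 = 11110000 → 4-byte char (#7). Advance 4.
Reached end at offset 25 after 7 code points.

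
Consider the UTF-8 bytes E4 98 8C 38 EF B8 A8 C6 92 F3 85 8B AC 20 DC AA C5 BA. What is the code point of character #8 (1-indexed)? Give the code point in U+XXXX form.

Offset 0: leading byte 0xE4 = 11100100 → 3-byte char #1 = E4 98 8C.
Offset 3: leading byte 0x38 = 00111000 → 1-byte char #2 = 38.
Offset 4: leading byte 0xEF = 11101111 → 3-byte char #3 = EF B8 A8.
Offset 7: leading byte 0xC6 = 11000110 → 2-byte char #4 = C6 92.
Offset 9: leading byte 0xF3 = 11110011 → 4-byte char #5 = F3 85 8B AC.
Offset 13: leading byte 0x20 = 00100000 → 1-byte char #6 = 20.
Offset 14: leading byte 0xDC = 11011100 → 2-byte char #7 = DC AA.
Offset 16: leading byte 0xC5 = 11000101 → 2-byte char #8 = C5 BA.
Leading byte 0xC5 = 11000101 matches 110xxxxx → 2-byte sequence.
Byte 1: 0xC5 = 11000101, payload 00101 (5 bits).
Byte 2: 0xBA = 10111010 (10xxxxxx ✓), payload 111010.
Concatenate: 00101111010 = 0x17A (11 bits → U+017A).

U+017A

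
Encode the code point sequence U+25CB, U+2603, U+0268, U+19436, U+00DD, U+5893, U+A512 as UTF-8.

U+25CB: 3-byte form → E2 97 8B.
U+2603: 3-byte form → E2 98 83.
U+0268: 2-byte form → C9 A8.
U+19436: 4-byte form → F0 99 90 B6.
U+00DD: 2-byte form → C3 9D.
U+5893: 3-byte form → E5 A2 93.
U+A512: 3-byte form → EA 94 92.
Concatenated (20 bytes): E2 97 8B E2 98 83 C9 A8 F0 99 90 B6 C3 9D E5 A2 93 EA 94 92.

E2 97 8B E2 98 83 C9 A8 F0 99 90 B6 C3 9D E5 A2 93 EA 94 92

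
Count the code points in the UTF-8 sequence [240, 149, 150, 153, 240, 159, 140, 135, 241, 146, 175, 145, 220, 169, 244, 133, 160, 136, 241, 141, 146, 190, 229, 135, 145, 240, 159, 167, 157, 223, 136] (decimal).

Byte at offset 0: 0xF0 = 11110000 → 4-byte char (#1). Advance 4.
Byte at offset 4: 0xF0 = 11110000 → 4-byte char (#2). Advance 4.
Byte at offset 8: 0xF1 = 11110001 → 4-byte char (#3). Advance 4.
Byte at offset 12: 0xDC = 11011100 → 2-byte char (#4). Advance 2.
Byte at offset 14: 0xF4 = 11110100 → 4-byte char (#5). Advance 4.
Byte at offset 18: 0xF1 = 11110001 → 4-byte char (#6). Advance 4.
Byte at offset 22: 0xE5 = 11100101 → 3-byte char (#7). Advance 3.
Byte at offset 25: 0xF0 = 11110000 → 4-byte char (#8). Advance 4.
Byte at offset 29: 0xDF = 11011111 → 2-byte char (#9). Advance 2.
Reached end at offset 31 after 9 code points.

9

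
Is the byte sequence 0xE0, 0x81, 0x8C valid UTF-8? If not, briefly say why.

Leading byte 0xE0 = 11100000 → 3-byte form.
Continuation bytes all match 10xxxxxx. Payload decodes to 0x4C.
But 0x4C < 0x800, the minimum for a 3-byte sequence — this is an overlong encoding.

invalid (overlong encoding)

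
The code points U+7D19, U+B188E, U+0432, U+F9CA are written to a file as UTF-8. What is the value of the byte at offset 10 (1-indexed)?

0xEF

1-indexed offset 10 is 0-indexed offset 9.
U+7D19 → 3-byte form E7 B4 99 at offsets 0–2.
U+B188E → 4-byte form F2 B1 A2 8E at offsets 3–6.
U+0432 → 2-byte form D0 B2 at offsets 7–8.
U+F9CA → 3-byte form EF A7 8A at offsets 9–11.
Offset 9 falls in char 4's range; it's byte 1 of EF A7 8A = 0xEF.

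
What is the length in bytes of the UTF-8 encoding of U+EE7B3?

U+EE7B3 = 0xEE7B3. UTF-8 uses 1 byte below 0x80, 2 below 0x800, 3 below 0x10000, 4 up to 0x10FFFF. 0xEE7B3 is in U+10000–U+10FFFF → 4 bytes.

4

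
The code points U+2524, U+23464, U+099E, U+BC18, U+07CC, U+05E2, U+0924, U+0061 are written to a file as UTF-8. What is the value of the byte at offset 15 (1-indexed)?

1-indexed offset 15 is 0-indexed offset 14.
U+2524 → 3-byte form E2 94 A4 at offsets 0–2.
U+23464 → 4-byte form F0 A3 91 A4 at offsets 3–6.
U+099E → 3-byte form E0 A6 9E at offsets 7–9.
U+BC18 → 3-byte form EB B0 98 at offsets 10–12.
U+07CC → 2-byte form DF 8C at offsets 13–14.
Offset 14 falls in char 5's range; it's byte 2 of DF 8C = 0x8C.

0x8C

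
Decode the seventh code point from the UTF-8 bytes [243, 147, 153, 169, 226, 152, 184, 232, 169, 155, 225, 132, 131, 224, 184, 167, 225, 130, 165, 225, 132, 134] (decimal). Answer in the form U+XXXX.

U+1106

Offset 0: leading byte 0xF3 = 11110011 → 4-byte char #1 = F3 93 99 A9.
Offset 4: leading byte 0xE2 = 11100010 → 3-byte char #2 = E2 98 B8.
Offset 7: leading byte 0xE8 = 11101000 → 3-byte char #3 = E8 A9 9B.
Offset 10: leading byte 0xE1 = 11100001 → 3-byte char #4 = E1 84 83.
Offset 13: leading byte 0xE0 = 11100000 → 3-byte char #5 = E0 B8 A7.
Offset 16: leading byte 0xE1 = 11100001 → 3-byte char #6 = E1 82 A5.
Offset 19: leading byte 0xE1 = 11100001 → 3-byte char #7 = E1 84 86.
Leading byte 0xE1 = 11100001 matches 1110xxxx → 3-byte sequence.
Byte 1: 0xE1 = 11100001, payload 0001 (4 bits).
Byte 2: 0x84 = 10000100 (10xxxxxx ✓), payload 000100.
Byte 3: 0x86 = 10000110 (10xxxxxx ✓), payload 000110.
Concatenate: 0001000100000110 = 0x1106 (16 bits → U+1106).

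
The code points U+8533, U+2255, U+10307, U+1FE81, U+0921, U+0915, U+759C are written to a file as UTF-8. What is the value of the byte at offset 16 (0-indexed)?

U+8533 → 3-byte form E8 94 B3 at offsets 0–2.
U+2255 → 3-byte form E2 89 95 at offsets 3–5.
U+10307 → 4-byte form F0 90 8C 87 at offsets 6–9.
U+1FE81 → 4-byte form F0 9F BA 81 at offsets 10–13.
U+0921 → 3-byte form E0 A4 A1 at offsets 14–16.
Offset 16 falls in char 5's range; it's byte 3 of E0 A4 A1 = 0xA1.

0xA1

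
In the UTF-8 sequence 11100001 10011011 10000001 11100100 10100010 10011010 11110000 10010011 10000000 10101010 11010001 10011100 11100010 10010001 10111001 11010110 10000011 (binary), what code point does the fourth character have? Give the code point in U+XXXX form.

U+045C

Offset 0: leading byte 0xE1 = 11100001 → 3-byte char #1 = E1 9B 81.
Offset 3: leading byte 0xE4 = 11100100 → 3-byte char #2 = E4 A2 9A.
Offset 6: leading byte 0xF0 = 11110000 → 4-byte char #3 = F0 93 80 AA.
Offset 10: leading byte 0xD1 = 11010001 → 2-byte char #4 = D1 9C.
Leading byte 0xD1 = 11010001 matches 110xxxxx → 2-byte sequence.
Byte 1: 0xD1 = 11010001, payload 10001 (5 bits).
Byte 2: 0x9C = 10011100 (10xxxxxx ✓), payload 011100.
Concatenate: 10001011100 = 0x45C (11 bits → U+045C).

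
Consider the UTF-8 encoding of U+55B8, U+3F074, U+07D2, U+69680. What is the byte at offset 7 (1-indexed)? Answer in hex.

0xB4

1-indexed offset 7 is 0-indexed offset 6.
U+55B8 → 3-byte form E5 96 B8 at offsets 0–2.
U+3F074 → 4-byte form F0 BF 81 B4 at offsets 3–6.
Offset 6 falls in char 2's range; it's byte 4 of F0 BF 81 B4 = 0xB4.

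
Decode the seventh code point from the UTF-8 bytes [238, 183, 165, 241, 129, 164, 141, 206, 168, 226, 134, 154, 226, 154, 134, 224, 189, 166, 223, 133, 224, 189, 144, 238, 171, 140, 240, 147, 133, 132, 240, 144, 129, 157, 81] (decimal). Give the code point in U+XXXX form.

U+07C5

Offset 0: leading byte 0xEE = 11101110 → 3-byte char #1 = EE B7 A5.
Offset 3: leading byte 0xF1 = 11110001 → 4-byte char #2 = F1 81 A4 8D.
Offset 7: leading byte 0xCE = 11001110 → 2-byte char #3 = CE A8.
Offset 9: leading byte 0xE2 = 11100010 → 3-byte char #4 = E2 86 9A.
Offset 12: leading byte 0xE2 = 11100010 → 3-byte char #5 = E2 9A 86.
Offset 15: leading byte 0xE0 = 11100000 → 3-byte char #6 = E0 BD A6.
Offset 18: leading byte 0xDF = 11011111 → 2-byte char #7 = DF 85.
Leading byte 0xDF = 11011111 matches 110xxxxx → 2-byte sequence.
Byte 1: 0xDF = 11011111, payload 11111 (5 bits).
Byte 2: 0x85 = 10000101 (10xxxxxx ✓), payload 000101.
Concatenate: 11111000101 = 0x7C5 (11 bits → U+07C5).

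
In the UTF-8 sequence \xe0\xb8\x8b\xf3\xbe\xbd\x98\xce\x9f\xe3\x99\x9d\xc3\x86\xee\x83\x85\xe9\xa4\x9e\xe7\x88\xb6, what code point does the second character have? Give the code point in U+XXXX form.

U+FEF58

Offset 0: leading byte 0xE0 = 11100000 → 3-byte char #1 = E0 B8 8B.
Offset 3: leading byte 0xF3 = 11110011 → 4-byte char #2 = F3 BE BD 98.
Leading byte 0xF3 = 11110011 matches 11110xxx → 4-byte sequence.
Byte 1: 0xF3 = 11110011, payload 011 (3 bits).
Byte 2: 0xBE = 10111110 (10xxxxxx ✓), payload 111110.
Byte 3: 0xBD = 10111101 (10xxxxxx ✓), payload 111101.
Byte 4: 0x98 = 10011000 (10xxxxxx ✓), payload 011000.
Concatenate: 011111110111101011000 = 0xFEF58 (21 bits → U+FEF58).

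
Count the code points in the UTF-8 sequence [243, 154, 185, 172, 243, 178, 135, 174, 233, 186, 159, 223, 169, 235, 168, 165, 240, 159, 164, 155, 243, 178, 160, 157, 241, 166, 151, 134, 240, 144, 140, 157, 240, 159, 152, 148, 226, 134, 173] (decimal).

11

Byte at offset 0: 0xF3 = 11110011 → 4-byte char (#1). Advance 4.
Byte at offset 4: 0xF3 = 11110011 → 4-byte char (#2). Advance 4.
Byte at offset 8: 0xE9 = 11101001 → 3-byte char (#3). Advance 3.
Byte at offset 11: 0xDF = 11011111 → 2-byte char (#4). Advance 2.
Byte at offset 13: 0xEB = 11101011 → 3-byte char (#5). Advance 3.
Byte at offset 16: 0xF0 = 11110000 → 4-byte char (#6). Advance 4.
Byte at offset 20: 0xF3 = 11110011 → 4-byte char (#7). Advance 4.
Byte at offset 24: 0xF1 = 11110001 → 4-byte char (#8). Advance 4.
Byte at offset 28: 0xF0 = 11110000 → 4-byte char (#9). Advance 4.
Byte at offset 32: 0xF0 = 11110000 → 4-byte char (#10). Advance 4.
Byte at offset 36: 0xE2 = 11100010 → 3-byte char (#11). Advance 3.
Reached end at offset 39 after 11 code points.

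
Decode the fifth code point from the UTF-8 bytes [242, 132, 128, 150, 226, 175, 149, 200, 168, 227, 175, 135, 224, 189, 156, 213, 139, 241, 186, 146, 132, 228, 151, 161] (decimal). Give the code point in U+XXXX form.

U+0F5C

Offset 0: leading byte 0xF2 = 11110010 → 4-byte char #1 = F2 84 80 96.
Offset 4: leading byte 0xE2 = 11100010 → 3-byte char #2 = E2 AF 95.
Offset 7: leading byte 0xC8 = 11001000 → 2-byte char #3 = C8 A8.
Offset 9: leading byte 0xE3 = 11100011 → 3-byte char #4 = E3 AF 87.
Offset 12: leading byte 0xE0 = 11100000 → 3-byte char #5 = E0 BD 9C.
Leading byte 0xE0 = 11100000 matches 1110xxxx → 3-byte sequence.
Byte 1: 0xE0 = 11100000, payload 0000 (4 bits).
Byte 2: 0xBD = 10111101 (10xxxxxx ✓), payload 111101.
Byte 3: 0x9C = 10011100 (10xxxxxx ✓), payload 011100.
Concatenate: 0000111101011100 = 0xF5C (16 bits → U+0F5C).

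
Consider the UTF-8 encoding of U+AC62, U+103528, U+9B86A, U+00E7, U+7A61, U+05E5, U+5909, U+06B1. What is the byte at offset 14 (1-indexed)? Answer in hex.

0xE7

1-indexed offset 14 is 0-indexed offset 13.
U+AC62 → 3-byte form EA B1 A2 at offsets 0–2.
U+103528 → 4-byte form F4 83 94 A8 at offsets 3–6.
U+9B86A → 4-byte form F2 9B A1 AA at offsets 7–10.
U+00E7 → 2-byte form C3 A7 at offsets 11–12.
U+7A61 → 3-byte form E7 A9 A1 at offsets 13–15.
Offset 13 falls in char 5's range; it's byte 1 of E7 A9 A1 = 0xE7.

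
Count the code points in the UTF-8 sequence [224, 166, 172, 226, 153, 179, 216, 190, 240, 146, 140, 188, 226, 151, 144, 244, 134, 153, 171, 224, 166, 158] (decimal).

Byte at offset 0: 0xE0 = 11100000 → 3-byte char (#1). Advance 3.
Byte at offset 3: 0xE2 = 11100010 → 3-byte char (#2). Advance 3.
Byte at offset 6: 0xD8 = 11011000 → 2-byte char (#3). Advance 2.
Byte at offset 8: 0xF0 = 11110000 → 4-byte char (#4). Advance 4.
Byte at offset 12: 0xE2 = 11100010 → 3-byte char (#5). Advance 3.
Byte at offset 15: 0xF4 = 11110100 → 4-byte char (#6). Advance 4.
Byte at offset 19: 0xE0 = 11100000 → 3-byte char (#7). Advance 3.
Reached end at offset 22 after 7 code points.

7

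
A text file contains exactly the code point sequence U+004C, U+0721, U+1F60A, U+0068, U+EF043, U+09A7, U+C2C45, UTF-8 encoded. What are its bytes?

U+004C: 1-byte form → 4C.
U+0721: 2-byte form → DC A1.
U+1F60A: 4-byte form → F0 9F 98 8A.
U+0068: 1-byte form → 68.
U+EF043: 4-byte form → F3 AF 81 83.
U+09A7: 3-byte form → E0 A6 A7.
U+C2C45: 4-byte form → F3 82 B1 85.
Concatenated (19 bytes): 4C DC A1 F0 9F 98 8A 68 F3 AF 81 83 E0 A6 A7 F3 82 B1 85.

4C DC A1 F0 9F 98 8A 68 F3 AF 81 83 E0 A6 A7 F3 82 B1 85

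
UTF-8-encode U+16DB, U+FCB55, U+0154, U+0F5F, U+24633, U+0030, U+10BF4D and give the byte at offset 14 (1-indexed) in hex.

0xA4

1-indexed offset 14 is 0-indexed offset 13.
U+16DB → 3-byte form E1 9B 9B at offsets 0–2.
U+FCB55 → 4-byte form F3 BC AD 95 at offsets 3–6.
U+0154 → 2-byte form C5 94 at offsets 7–8.
U+0F5F → 3-byte form E0 BD 9F at offsets 9–11.
U+24633 → 4-byte form F0 A4 98 B3 at offsets 12–15.
Offset 13 falls in char 5's range; it's byte 2 of F0 A4 98 B3 = 0xA4.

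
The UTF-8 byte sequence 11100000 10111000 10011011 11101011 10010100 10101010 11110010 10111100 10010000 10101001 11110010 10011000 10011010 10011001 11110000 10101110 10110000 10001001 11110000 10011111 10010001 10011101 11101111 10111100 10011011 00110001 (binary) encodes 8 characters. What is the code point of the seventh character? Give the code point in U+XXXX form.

Offset 0: leading byte 0xE0 = 11100000 → 3-byte char #1 = E0 B8 9B.
Offset 3: leading byte 0xEB = 11101011 → 3-byte char #2 = EB 94 AA.
Offset 6: leading byte 0xF2 = 11110010 → 4-byte char #3 = F2 BC 90 A9.
Offset 10: leading byte 0xF2 = 11110010 → 4-byte char #4 = F2 98 9A 99.
Offset 14: leading byte 0xF0 = 11110000 → 4-byte char #5 = F0 AE B0 89.
Offset 18: leading byte 0xF0 = 11110000 → 4-byte char #6 = F0 9F 91 9D.
Offset 22: leading byte 0xEF = 11101111 → 3-byte char #7 = EF BC 9B.
Leading byte 0xEF = 11101111 matches 1110xxxx → 3-byte sequence.
Byte 1: 0xEF = 11101111, payload 1111 (4 bits).
Byte 2: 0xBC = 10111100 (10xxxxxx ✓), payload 111100.
Byte 3: 0x9B = 10011011 (10xxxxxx ✓), payload 011011.
Concatenate: 1111111100011011 = 0xFF1B (16 bits → U+FF1B).

U+FF1B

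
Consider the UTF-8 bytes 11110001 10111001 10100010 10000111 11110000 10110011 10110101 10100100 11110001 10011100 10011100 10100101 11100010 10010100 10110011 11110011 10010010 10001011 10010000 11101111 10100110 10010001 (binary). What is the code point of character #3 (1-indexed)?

Offset 0: leading byte 0xF1 = 11110001 → 4-byte char #1 = F1 B9 A2 87.
Offset 4: leading byte 0xF0 = 11110000 → 4-byte char #2 = F0 B3 B5 A4.
Offset 8: leading byte 0xF1 = 11110001 → 4-byte char #3 = F1 9C 9C A5.
Leading byte 0xF1 = 11110001 matches 11110xxx → 4-byte sequence.
Byte 1: 0xF1 = 11110001, payload 001 (3 bits).
Byte 2: 0x9C = 10011100 (10xxxxxx ✓), payload 011100.
Byte 3: 0x9C = 10011100 (10xxxxxx ✓), payload 011100.
Byte 4: 0xA5 = 10100101 (10xxxxxx ✓), payload 100101.
Concatenate: 001011100011100100101 = 0x5C725 (21 bits → U+5C725).

U+5C725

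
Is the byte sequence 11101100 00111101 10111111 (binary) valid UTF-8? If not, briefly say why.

invalid (non-continuation byte where continuation expected)

Leading byte 0xEC = 11101100 → 3-byte form.
Byte 2 is 0x3D = 00111101, which is not 10xxxxxx — expected a continuation byte.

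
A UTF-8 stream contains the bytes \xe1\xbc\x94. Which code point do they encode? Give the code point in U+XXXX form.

U+1F14

Leading byte 0xE1 = 11100001 matches 1110xxxx → 3-byte sequence.
Byte 1: 0xE1 = 11100001, payload 0001 (4 bits).
Byte 2: 0xBC = 10111100 (10xxxxxx ✓), payload 111100.
Byte 3: 0x94 = 10010100 (10xxxxxx ✓), payload 010100.
Concatenate: 0001111100010100 = 0x1F14 (16 bits → U+1F14).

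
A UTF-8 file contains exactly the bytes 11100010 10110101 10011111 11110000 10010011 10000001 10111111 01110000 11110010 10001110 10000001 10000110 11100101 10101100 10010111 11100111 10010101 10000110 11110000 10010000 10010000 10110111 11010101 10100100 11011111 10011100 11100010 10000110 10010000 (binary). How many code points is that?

Byte at offset 0: 0xE2 = 11100010 → 3-byte char (#1). Advance 3.
Byte at offset 3: 0xF0 = 11110000 → 4-byte char (#2). Advance 4.
Byte at offset 7: 0x70 = 01110000 → 1-byte char (#3). Advance 1.
Byte at offset 8: 0xF2 = 11110010 → 4-byte char (#4). Advance 4.
Byte at offset 12: 0xE5 = 11100101 → 3-byte char (#5). Advance 3.
Byte at offset 15: 0xE7 = 11100111 → 3-byte char (#6). Advance 3.
Byte at offset 18: 0xF0 = 11110000 → 4-byte char (#7). Advance 4.
Byte at offset 22: 0xD5 = 11010101 → 2-byte char (#8). Advance 2.
Byte at offset 24: 0xDF = 11011111 → 2-byte char (#9). Advance 2.
Byte at offset 26: 0xE2 = 11100010 → 3-byte char (#10). Advance 3.
Reached end at offset 29 after 10 code points.

10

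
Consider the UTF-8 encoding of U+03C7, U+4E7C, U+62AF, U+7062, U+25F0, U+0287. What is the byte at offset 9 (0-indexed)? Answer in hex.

U+03C7 → 2-byte form CF 87 at offsets 0–1.
U+4E7C → 3-byte form E4 B9 BC at offsets 2–4.
U+62AF → 3-byte form E6 8A AF at offsets 5–7.
U+7062 → 3-byte form E7 81 A2 at offsets 8–10.
Offset 9 falls in char 4's range; it's byte 2 of E7 81 A2 = 0x81.

0x81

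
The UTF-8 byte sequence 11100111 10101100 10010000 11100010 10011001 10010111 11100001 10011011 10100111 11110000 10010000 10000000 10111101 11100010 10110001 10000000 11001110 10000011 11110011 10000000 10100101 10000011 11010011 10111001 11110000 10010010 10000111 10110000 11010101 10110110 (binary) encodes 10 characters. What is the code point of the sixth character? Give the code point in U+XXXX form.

U+0383

Offset 0: leading byte 0xE7 = 11100111 → 3-byte char #1 = E7 AC 90.
Offset 3: leading byte 0xE2 = 11100010 → 3-byte char #2 = E2 99 97.
Offset 6: leading byte 0xE1 = 11100001 → 3-byte char #3 = E1 9B A7.
Offset 9: leading byte 0xF0 = 11110000 → 4-byte char #4 = F0 90 80 BD.
Offset 13: leading byte 0xE2 = 11100010 → 3-byte char #5 = E2 B1 80.
Offset 16: leading byte 0xCE = 11001110 → 2-byte char #6 = CE 83.
Leading byte 0xCE = 11001110 matches 110xxxxx → 2-byte sequence.
Byte 1: 0xCE = 11001110, payload 01110 (5 bits).
Byte 2: 0x83 = 10000011 (10xxxxxx ✓), payload 000011.
Concatenate: 01110000011 = 0x383 (11 bits → U+0383).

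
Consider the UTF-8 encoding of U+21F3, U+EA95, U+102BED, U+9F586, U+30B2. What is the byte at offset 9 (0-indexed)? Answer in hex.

U+21F3 → 3-byte form E2 87 B3 at offsets 0–2.
U+EA95 → 3-byte form EE AA 95 at offsets 3–5.
U+102BED → 4-byte form F4 82 AF AD at offsets 6–9.
Offset 9 falls in char 3's range; it's byte 4 of F4 82 AF AD = 0xAD.

0xAD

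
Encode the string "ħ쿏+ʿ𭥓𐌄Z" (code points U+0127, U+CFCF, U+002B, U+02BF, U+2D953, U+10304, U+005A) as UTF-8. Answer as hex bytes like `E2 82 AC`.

C4 A7 EC BF 8F 2B CA BF F0 AD A5 93 F0 90 8C 84 5A

U+0127: 2-byte form → C4 A7.
U+CFCF: 3-byte form → EC BF 8F.
U+002B: 1-byte form → 2B.
U+02BF: 2-byte form → CA BF.
U+2D953: 4-byte form → F0 AD A5 93.
U+10304: 4-byte form → F0 90 8C 84.
U+005A: 1-byte form → 5A.
Concatenated (17 bytes): C4 A7 EC BF 8F 2B CA BF F0 AD A5 93 F0 90 8C 84 5A.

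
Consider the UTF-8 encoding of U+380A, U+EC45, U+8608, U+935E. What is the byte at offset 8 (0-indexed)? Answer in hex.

0x88

U+380A → 3-byte form E3 A0 8A at offsets 0–2.
U+EC45 → 3-byte form EE B1 85 at offsets 3–5.
U+8608 → 3-byte form E8 98 88 at offsets 6–8.
Offset 8 falls in char 3's range; it's byte 3 of E8 98 88 = 0x88.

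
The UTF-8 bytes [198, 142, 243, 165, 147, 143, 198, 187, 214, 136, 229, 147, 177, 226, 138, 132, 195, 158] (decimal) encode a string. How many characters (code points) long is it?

Byte at offset 0: 0xC6 = 11000110 → 2-byte char (#1). Advance 2.
Byte at offset 2: 0xF3 = 11110011 → 4-byte char (#2). Advance 4.
Byte at offset 6: 0xC6 = 11000110 → 2-byte char (#3). Advance 2.
Byte at offset 8: 0xD6 = 11010110 → 2-byte char (#4). Advance 2.
Byte at offset 10: 0xE5 = 11100101 → 3-byte char (#5). Advance 3.
Byte at offset 13: 0xE2 = 11100010 → 3-byte char (#6). Advance 3.
Byte at offset 16: 0xC3 = 11000011 → 2-byte char (#7). Advance 2.
Reached end at offset 18 after 7 code points.

7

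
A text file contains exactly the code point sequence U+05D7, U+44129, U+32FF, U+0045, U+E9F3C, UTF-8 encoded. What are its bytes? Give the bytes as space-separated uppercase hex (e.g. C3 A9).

D7 97 F1 84 84 A9 E3 8B BF 45 F3 A9 BC BC

U+05D7: 2-byte form → D7 97.
U+44129: 4-byte form → F1 84 84 A9.
U+32FF: 3-byte form → E3 8B BF.
U+0045: 1-byte form → 45.
U+E9F3C: 4-byte form → F3 A9 BC BC.
Concatenated (14 bytes): D7 97 F1 84 84 A9 E3 8B BF 45 F3 A9 BC BC.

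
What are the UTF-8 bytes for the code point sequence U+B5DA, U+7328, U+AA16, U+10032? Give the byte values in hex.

EB 97 9A E7 8C A8 EA A8 96 F0 90 80 B2

U+B5DA: 3-byte form → EB 97 9A.
U+7328: 3-byte form → E7 8C A8.
U+AA16: 3-byte form → EA A8 96.
U+10032: 4-byte form → F0 90 80 B2.
Concatenated (13 bytes): EB 97 9A E7 8C A8 EA A8 96 F0 90 80 B2.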